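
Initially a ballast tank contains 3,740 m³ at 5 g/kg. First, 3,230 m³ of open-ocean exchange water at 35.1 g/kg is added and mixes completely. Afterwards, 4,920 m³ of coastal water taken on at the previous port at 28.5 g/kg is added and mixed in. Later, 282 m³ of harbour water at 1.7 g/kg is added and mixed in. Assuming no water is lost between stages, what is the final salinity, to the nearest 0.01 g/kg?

22.41 g/kg

By conservation of dissolved salt,
Initial salt = 3,740×5 = 18,700
After stage 1: salt = 18,700 + 3,230×35.1 = 132,073; volume = 6,970 m³; S = 18.949 g/kg
After stage 2: salt = 132,073 + 4,920×28.5 = 272,293; volume = 11,890 m³; S = 22.901 g/kg
After stage 3: salt = 272,293 + 282×1.7 = 272,772.4; volume = 12,172 m³
S = 272,772.4 / 12,172 = 22.4098 g/kg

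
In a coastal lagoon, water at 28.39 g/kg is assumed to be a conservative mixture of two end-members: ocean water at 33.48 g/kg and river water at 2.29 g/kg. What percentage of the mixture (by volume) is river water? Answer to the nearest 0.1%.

16.3%

Let f be the freshwater fraction. Salt balance per unit volume:
f×2.29 + (1−f)×33.48 = 28.39
f = (33.48 − 28.39) / (33.48 − 2.29) = 5.09/31.19 = 0.1632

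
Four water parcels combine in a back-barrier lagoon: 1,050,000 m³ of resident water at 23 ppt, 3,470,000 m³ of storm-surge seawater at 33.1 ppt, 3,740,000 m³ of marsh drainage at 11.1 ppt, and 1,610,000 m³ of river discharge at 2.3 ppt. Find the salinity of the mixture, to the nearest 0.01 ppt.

By conservation of dissolved salt,
salt = 1,050,000×23 + 3,470,000×33.1 + 3,740,000×11.1 + 1,610,000×2.3 = 24,150,000 + 114,857,000 + 41,514,000 + 3,703,000 = 184,224,000
volume = 1,050,000 + 3,470,000 + 3,740,000 + 1,610,000 = 9,870,000 m³
S = 184,224,000 / 9,870,000 = 18.665 ppt

18.67 ppt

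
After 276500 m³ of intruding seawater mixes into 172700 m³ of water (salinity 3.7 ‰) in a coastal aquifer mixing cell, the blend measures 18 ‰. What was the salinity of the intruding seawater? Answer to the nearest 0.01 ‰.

Salt balance: 172,700×3.7 + 276,500×S = 449,200×18
638,990 + 276,500·S = 8,085,600
S = (8,085,600 − 638,990) / 276,500 = 26.9317 ‰

26.93 ‰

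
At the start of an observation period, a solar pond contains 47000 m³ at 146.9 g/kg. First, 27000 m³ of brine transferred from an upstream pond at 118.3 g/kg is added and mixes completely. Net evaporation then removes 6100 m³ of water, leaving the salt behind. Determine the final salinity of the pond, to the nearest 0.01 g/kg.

After mixing: salt = 47,000×146.9 + 27,000×118.3 = 10,098,400; volume = 74,000 m³
After evaporation: salt unchanged = 10,098,400; volume = 74,000 − 6,100 = 67,900 m³
S = 10,098,400 / 67,900 = 148.7246 g/kg

148.72 g/kg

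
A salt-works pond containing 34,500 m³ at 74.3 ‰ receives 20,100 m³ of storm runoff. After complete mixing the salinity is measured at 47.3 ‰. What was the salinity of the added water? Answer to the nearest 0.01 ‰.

0.96 ‰

Salt balance: 34,500×74.3 + 20,100×S = 54,600×47.3
2,563,350 + 20,100·S = 2,582,580
S = (2,582,580 − 2,563,350) / 20,100 = 0.9567 ‰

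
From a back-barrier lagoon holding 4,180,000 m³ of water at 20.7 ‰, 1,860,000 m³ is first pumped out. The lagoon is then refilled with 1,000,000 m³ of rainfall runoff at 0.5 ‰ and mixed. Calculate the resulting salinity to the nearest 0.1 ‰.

14.6 ‰

Remaining after removal: 2,320,000 m³ at 20.7 ‰ (salt = 48,024,000)
After addition: salt = 48,024,000 + 1,000,000×0.5 = 48,524,000; volume = 3,320,000 m³
S = 48,524,000 / 3,320,000 = 14.6157 ‰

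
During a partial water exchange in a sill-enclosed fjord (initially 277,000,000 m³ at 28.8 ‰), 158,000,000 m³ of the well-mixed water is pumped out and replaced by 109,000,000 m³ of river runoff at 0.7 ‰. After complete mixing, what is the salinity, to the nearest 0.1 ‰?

Remaining after removal: 119,000,000 m³ at 28.8 ‰ (salt = 3,427,200,000)
After addition: salt = 3,427,200,000 + 109,000,000×0.7 = 3,503,500,000; volume = 228,000,000 m³
S = 3,503,500,000 / 228,000,000 = 15.3662 ‰

15.4 ‰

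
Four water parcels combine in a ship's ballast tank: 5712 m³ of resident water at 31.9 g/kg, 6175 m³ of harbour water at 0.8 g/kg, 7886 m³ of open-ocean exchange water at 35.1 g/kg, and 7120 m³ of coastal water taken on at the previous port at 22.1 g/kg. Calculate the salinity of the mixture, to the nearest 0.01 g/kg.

23.10 g/kg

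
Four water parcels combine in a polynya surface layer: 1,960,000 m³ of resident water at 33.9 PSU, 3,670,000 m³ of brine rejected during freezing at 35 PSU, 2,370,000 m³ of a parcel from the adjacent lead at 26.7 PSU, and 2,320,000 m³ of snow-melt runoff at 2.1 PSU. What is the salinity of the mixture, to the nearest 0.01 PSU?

25.49 PSU

Salt balance:
salt = 1,960,000×33.9 + 3,670,000×35 + 2,370,000×26.7 + 2,320,000×2.1 = 66,444,000 + 128,450,000 + 63,279,000 + 4,872,000 = 263,045,000
volume = 1,960,000 + 3,670,000 + 2,370,000 + 2,320,000 = 10,320,000 m³
S = 263,045,000 / 10,320,000 = 25.4889 PSU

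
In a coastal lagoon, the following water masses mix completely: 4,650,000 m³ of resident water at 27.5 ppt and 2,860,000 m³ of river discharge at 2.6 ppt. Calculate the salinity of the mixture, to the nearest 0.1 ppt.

Total salt / total volume:
salt = 4,650,000×27.5 + 2,860,000×2.6 = 127,875,000 + 7,436,000 = 135,311,000
volume = 4,650,000 + 2,860,000 = 7,510,000 m³
S = 135,311,000 / 7,510,000 = 18.017 ppt

18.0 ppt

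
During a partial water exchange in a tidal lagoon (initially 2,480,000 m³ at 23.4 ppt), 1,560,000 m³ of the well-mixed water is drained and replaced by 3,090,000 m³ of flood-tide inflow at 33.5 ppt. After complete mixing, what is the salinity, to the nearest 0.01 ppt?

Remaining after removal: 920,000 m³ at 23.4 ppt (salt = 21,528,000)
After addition: salt = 21,528,000 + 3,090,000×33.5 = 125,043,000; volume = 4,010,000 m³
S = 125,043,000 / 4,010,000 = 31.1828 ppt

31.18 ppt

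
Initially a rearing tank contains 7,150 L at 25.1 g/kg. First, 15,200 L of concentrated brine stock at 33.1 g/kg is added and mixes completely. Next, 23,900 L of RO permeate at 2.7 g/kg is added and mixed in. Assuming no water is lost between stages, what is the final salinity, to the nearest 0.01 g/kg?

16.15 g/kg

Weighted by volume,
Initial salt = 7,150×25.1 = 179,465
After stage 1: salt = 179,465 + 15,200×33.1 = 682,585; volume = 22,350 L; S = 30.541 g/kg
After stage 2: salt = 682,585 + 23,900×2.7 = 747,115; volume = 46,250 L
S = 747,115 / 46,250 = 16.1538 g/kg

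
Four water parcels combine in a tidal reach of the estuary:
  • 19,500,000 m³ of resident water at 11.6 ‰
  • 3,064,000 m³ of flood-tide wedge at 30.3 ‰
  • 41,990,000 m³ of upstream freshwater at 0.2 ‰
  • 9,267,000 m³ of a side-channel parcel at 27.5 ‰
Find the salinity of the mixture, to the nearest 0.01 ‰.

7.89 ‰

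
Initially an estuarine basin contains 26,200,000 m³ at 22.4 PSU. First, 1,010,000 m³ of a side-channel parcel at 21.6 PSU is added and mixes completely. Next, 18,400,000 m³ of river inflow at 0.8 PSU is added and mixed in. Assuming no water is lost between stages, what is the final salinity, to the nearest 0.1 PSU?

Conserving salt mass:
Initial salt = 26,200,000×22.4 = 586,880,000
After stage 1: salt = 586,880,000 + 1,010,000×21.6 = 608,696,000; volume = 27,210,000 m³; S = 22.37 PSU
After stage 2: salt = 608,696,000 + 18,400,000×0.8 = 623,416,000; volume = 45,610,000 m³
S = 623,416,000 / 45,610,000 = 13.6684 PSU

13.7 PSU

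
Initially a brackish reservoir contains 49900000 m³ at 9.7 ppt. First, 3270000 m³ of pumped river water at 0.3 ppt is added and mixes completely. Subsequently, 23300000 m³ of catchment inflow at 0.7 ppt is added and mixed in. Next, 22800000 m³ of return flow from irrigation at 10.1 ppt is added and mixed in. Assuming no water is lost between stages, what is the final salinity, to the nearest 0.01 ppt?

Salt balance:
Initial salt = 49,900,000×9.7 = 484,030,000
After stage 1: salt = 484,030,000 + 3,270,000×0.3 = 485,011,000; volume = 53,170,000 m³; S = 9.122 ppt
After stage 2: salt = 485,011,000 + 23,300,000×0.7 = 501,321,000; volume = 76,470,000 m³; S = 6.556 ppt
After stage 3: salt = 501,321,000 + 22,800,000×10.1 = 731,601,000; volume = 99,270,000 m³
S = 731,601,000 / 99,270,000 = 7.3698 ppt

7.37 ppt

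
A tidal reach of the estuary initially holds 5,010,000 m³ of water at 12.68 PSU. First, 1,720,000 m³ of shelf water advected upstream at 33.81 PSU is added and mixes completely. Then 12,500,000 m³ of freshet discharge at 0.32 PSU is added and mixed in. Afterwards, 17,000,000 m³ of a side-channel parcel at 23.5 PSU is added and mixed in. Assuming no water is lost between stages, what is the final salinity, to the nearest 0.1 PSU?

14.5 PSU

Conserving salt mass:
Initial salt = 5,010,000×12.68 = 63,526,800
After stage 1: salt = 63,526,800 + 1,720,000×33.81 = 121,680,000; volume = 6,730,000 m³; S = 18.08 PSU
After stage 2: salt = 121,680,000 + 12,500,000×0.32 = 125,680,000; volume = 19,230,000 m³; S = 6.536 PSU
After stage 3: salt = 125,680,000 + 17,000,000×23.5 = 525,180,000; volume = 36,230,000 m³
S = 525,180,000 / 36,230,000 = 14.4957 PSU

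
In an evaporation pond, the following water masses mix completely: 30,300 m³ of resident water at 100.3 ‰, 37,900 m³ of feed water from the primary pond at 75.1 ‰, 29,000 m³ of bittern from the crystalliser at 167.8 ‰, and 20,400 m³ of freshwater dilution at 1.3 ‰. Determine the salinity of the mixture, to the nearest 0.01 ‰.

Conserving salt mass:
salt = 30,300×100.3 + 37,900×75.1 + 29,000×167.8 + 20,400×1.3 = 3,039,090 + 2,846,290 + 4,866,200 + 26,520 = 10,778,100
volume = 30,300 + 37,900 + 29,000 + 20,400 = 117,600 m³
S = 10,778,100 / 117,600 = 91.6505 ‰

91.65 ‰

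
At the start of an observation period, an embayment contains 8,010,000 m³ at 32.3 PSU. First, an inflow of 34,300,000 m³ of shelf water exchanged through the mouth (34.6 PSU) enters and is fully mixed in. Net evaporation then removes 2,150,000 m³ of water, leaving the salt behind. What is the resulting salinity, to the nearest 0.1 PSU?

36.0 PSU

After mixing: salt = 8,010,000×32.3 + 34,300,000×34.6 = 1,445,503,000; volume = 42,310,000 m³
After evaporation: salt unchanged = 1,445,503,000; volume = 42,310,000 − 2,150,000 = 40,160,000 m³
S = 1,445,503,000 / 40,160,000 = 35.9936 PSU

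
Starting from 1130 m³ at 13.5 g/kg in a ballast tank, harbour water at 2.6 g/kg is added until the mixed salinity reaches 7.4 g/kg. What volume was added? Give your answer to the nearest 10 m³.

Salt balance: 1,130×13.5 + V×2.6 = (1,130+V)×7.4
15,255 + 2.6V = 8,362 + 7.4V
6,893 = 4.8V
V = 1,436.04 m³

1440 m³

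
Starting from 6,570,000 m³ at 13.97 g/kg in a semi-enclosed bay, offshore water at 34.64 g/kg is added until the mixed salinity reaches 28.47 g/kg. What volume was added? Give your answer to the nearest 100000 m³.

Salt balance: 6,570,000×13.97 + V×34.64 = (6,570,000+V)×28.47
91,782,900 + 34.64V = 187,047,900 + 28.47V
95,265,000 = 6.17V
V = 15,440,032.41 m³

15400000 m³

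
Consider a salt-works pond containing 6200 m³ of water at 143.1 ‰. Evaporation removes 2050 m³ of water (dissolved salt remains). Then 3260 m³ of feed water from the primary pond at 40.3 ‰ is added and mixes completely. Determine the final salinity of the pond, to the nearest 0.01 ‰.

After evaporation: salt = 6,200×143.1 = 887,220; volume = 6,200 − 2,050 = 4,150 m³
After mixing: salt = 887,220 + 3,260×40.3 = 1,018,598; volume = 4,150 + 3,260 = 7,410 m³
S = 1,018,598 / 7,410 = 137.4626 ‰

137.46 ‰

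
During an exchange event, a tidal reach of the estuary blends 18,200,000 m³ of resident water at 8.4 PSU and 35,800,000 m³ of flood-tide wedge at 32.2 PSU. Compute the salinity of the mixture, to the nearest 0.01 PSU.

24.18 PSU

Mass of salt is conserved:
salt = 18,200,000×8.4 + 35,800,000×32.2 = 152,880,000 + 1,152,760,000 = 1,305,640,000
volume = 18,200,000 + 35,800,000 = 54,000,000 m³
S = 1,305,640,000 / 54,000,000 = 24.1785 PSU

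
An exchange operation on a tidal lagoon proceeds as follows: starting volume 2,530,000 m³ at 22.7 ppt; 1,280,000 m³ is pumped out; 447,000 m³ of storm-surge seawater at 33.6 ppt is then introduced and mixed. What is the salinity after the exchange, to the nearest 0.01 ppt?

25.57 ppt

Remaining after removal: 1,250,000 m³ at 22.7 ppt (salt = 28,375,000)
After addition: salt = 28,375,000 + 447,000×33.6 = 43,394,200; volume = 1,697,000 m³
S = 43,394,200 / 1,697,000 = 25.5711 ppt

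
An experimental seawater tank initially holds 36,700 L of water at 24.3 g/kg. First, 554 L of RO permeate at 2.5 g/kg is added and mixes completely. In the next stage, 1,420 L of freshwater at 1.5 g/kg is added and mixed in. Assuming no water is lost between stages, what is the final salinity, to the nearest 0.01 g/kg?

Salt balance:
Initial salt = 36,700×24.3 = 891,810
After stage 1: salt = 891,810 + 554×2.5 = 893,195; volume = 37,254 L; S = 23.976 g/kg
After stage 2: salt = 893,195 + 1,420×1.5 = 895,325; volume = 38,674 L
S = 895,325 / 38,674 = 23.1506 g/kg

23.15 g/kg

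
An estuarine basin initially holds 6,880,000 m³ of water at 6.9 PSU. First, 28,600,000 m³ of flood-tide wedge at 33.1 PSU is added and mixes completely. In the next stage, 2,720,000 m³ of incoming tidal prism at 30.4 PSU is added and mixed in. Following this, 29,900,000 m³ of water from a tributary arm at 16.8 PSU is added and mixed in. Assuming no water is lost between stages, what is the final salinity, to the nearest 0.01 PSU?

Total salt / total volume:
Initial salt = 6,880,000×6.9 = 47,472,000
After stage 1: salt = 47,472,000 + 28,600,000×33.1 = 994,132,000; volume = 35,480,000 m³; S = 28.02 PSU
After stage 2: salt = 994,132,000 + 2,720,000×30.4 = 1,076,820,000; volume = 38,200,000 m³; S = 28.189 PSU
After stage 3: salt = 1,076,820,000 + 29,900,000×16.8 = 1,579,140,000; volume = 68,100,000 m³
S = 1,579,140,000 / 68,100,000 = 23.1885 PSU

23.19 PSU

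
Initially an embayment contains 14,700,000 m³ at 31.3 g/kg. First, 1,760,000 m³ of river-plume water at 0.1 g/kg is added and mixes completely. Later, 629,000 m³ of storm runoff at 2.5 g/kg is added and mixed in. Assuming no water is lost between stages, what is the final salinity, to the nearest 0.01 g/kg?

Salt balance:
Initial salt = 14,700,000×31.3 = 460,110,000
After stage 1: salt = 460,110,000 + 1,760,000×0.1 = 460,286,000; volume = 16,460,000 m³; S = 27.964 g/kg
After stage 2: salt = 460,286,000 + 629,000×2.5 = 461,858,500; volume = 17,089,000 m³
S = 461,858,500 / 17,089,000 = 27.0267 g/kg

27.03 g/kg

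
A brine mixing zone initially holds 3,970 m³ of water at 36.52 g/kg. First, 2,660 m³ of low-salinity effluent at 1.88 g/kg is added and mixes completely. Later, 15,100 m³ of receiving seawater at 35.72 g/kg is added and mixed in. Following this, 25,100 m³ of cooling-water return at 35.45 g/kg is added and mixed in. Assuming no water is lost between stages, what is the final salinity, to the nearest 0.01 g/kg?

Total salt / total volume:
Initial salt = 3,970×36.52 = 144,984.4
After stage 1: salt = 144,984.4 + 2,660×1.88 = 149,985.2; volume = 6,630 m³; S = 22.622 g/kg
After stage 2: salt = 149,985.2 + 15,100×35.72 = 689,357.2; volume = 21,730 m³; S = 31.724 g/kg
After stage 3: salt = 689,357.2 + 25,100×35.45 = 1,579,152.2; volume = 46,830 m³
S = 1,579,152.2 / 46,830 = 33.721 g/kg

33.72 g/kg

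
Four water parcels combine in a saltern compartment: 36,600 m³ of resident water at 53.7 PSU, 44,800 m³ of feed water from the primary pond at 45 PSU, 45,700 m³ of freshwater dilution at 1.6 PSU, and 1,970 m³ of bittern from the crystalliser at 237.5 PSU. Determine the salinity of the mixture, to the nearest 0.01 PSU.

Mass of salt is conserved:
salt = 36,600×53.7 + 44,800×45 + 45,700×1.6 + 1,970×237.5 = 1,965,420 + 2,016,000 + 73,120 + 467,875 = 4,522,415
volume = 36,600 + 44,800 + 45,700 + 1,970 = 129,070 m³
S = 4,522,415 / 129,070 = 35.0385 PSU

35.04 PSU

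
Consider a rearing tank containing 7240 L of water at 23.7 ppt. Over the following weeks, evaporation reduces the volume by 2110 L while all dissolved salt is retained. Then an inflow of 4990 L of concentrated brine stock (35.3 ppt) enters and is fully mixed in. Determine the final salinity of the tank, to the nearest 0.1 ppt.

34.4 ppt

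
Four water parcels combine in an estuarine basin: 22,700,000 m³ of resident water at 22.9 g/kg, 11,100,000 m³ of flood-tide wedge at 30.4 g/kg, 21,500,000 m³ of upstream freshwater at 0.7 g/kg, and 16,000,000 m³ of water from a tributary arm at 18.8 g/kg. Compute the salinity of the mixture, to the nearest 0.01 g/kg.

By conservation of dissolved salt,
salt = 22,700,000×22.9 + 11,100,000×30.4 + 21,500,000×0.7 + 16,000,000×18.8 = 519,830,000 + 337,440,000 + 15,050,000 + 300,800,000 = 1,173,120,000
volume = 22,700,000 + 11,100,000 + 21,500,000 + 16,000,000 = 71,300,000 m³
S = 1,173,120,000 / 71,300,000 = 16.4533 g/kg

16.45 g/kg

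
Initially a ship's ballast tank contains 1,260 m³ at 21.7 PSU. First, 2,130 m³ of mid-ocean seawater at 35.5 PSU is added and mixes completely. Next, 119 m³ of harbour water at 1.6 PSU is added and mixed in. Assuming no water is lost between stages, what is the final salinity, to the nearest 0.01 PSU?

29.40 PSU

By conservation of dissolved salt,
Initial salt = 1,260×21.7 = 27,342
After stage 1: salt = 27,342 + 2,130×35.5 = 102,957; volume = 3,390 m³; S = 30.371 PSU
After stage 2: salt = 102,957 + 119×1.6 = 103,147.4; volume = 3,509 m³
S = 103,147.4 / 3,509 = 29.3951 PSU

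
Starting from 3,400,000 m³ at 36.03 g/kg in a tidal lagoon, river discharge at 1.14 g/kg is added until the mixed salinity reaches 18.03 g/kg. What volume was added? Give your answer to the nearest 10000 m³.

Salt balance: 3,400,000×36.03 + V×1.14 = (3,400,000+V)×18.03
122,502,000 + 1.14V = 61,302,000 + 18.03V
61,200,000 = 16.89V
V = 3,623,445.83 m³

3620000 m³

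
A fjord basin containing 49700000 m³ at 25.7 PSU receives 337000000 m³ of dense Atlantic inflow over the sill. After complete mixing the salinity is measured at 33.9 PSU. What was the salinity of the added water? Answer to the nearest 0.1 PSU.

35.1 PSU

Salt balance: 49,700,000×25.7 + 337,000,000×S = 386,700,000×33.9
1,277,290,000 + 337,000,000·S = 13,109,130,000
S = (13,109,130,000 − 1,277,290,000) / 337,000,000 = 35.1093 PSU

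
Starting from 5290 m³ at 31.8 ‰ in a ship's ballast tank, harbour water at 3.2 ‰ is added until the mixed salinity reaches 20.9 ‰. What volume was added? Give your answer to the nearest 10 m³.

Salt balance: 5,290×31.8 + V×3.2 = (5,290+V)×20.9
168,222 + 3.2V = 110,561 + 20.9V
57,661 = 17.7V
V = 3,257.68 m³

3260 m³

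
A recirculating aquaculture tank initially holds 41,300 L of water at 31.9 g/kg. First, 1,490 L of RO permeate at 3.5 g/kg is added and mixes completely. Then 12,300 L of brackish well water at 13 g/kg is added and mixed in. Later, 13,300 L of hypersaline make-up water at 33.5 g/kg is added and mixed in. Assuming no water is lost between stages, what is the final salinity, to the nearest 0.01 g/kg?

28.19 g/kg

Total salt / total volume:
Initial salt = 41,300×31.9 = 1,317,470
After stage 1: salt = 1,317,470 + 1,490×3.5 = 1,322,685; volume = 42,790 L; S = 30.911 g/kg
After stage 2: salt = 1,322,685 + 12,300×13 = 1,482,585; volume = 55,090 L; S = 26.912 g/kg
After stage 3: salt = 1,482,585 + 13,300×33.5 = 1,928,135; volume = 68,390 L
S = 1,928,135 / 68,390 = 28.1932 g/kg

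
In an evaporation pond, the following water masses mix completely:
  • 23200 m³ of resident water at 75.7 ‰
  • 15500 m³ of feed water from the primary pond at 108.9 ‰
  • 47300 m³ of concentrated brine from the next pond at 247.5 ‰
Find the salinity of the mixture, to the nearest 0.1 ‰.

Weighted by volume,
salt = 23,200×75.7 + 15,500×108.9 + 47,300×247.5 = 1,756,240 + 1,687,950 + 11,706,750 = 15,150,940
volume = 23,200 + 15,500 + 47,300 = 86,000 m³
S = 15,150,940 / 86,000 = 176.174 ‰

176.2 ‰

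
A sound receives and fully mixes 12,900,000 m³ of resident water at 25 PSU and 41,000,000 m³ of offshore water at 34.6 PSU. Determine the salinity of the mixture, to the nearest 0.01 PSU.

32.30 PSU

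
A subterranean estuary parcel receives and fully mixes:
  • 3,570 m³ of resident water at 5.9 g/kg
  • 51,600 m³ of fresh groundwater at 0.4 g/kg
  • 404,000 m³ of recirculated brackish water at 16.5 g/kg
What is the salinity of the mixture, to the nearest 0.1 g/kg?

Conserving salt mass:
salt = 3,570×5.9 + 51,600×0.4 + 404,000×16.5 = 21,063 + 20,640 + 6,666,000 = 6,707,703
volume = 3,570 + 51,600 + 404,000 = 459,170 m³
S = 6,707,703 / 459,170 = 14.608 g/kg

14.6 g/kg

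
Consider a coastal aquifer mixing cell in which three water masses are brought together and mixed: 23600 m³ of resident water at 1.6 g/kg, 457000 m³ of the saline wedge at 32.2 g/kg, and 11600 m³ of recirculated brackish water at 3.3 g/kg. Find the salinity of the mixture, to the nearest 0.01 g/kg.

30.05 g/kg

By conservation of dissolved salt,
salt = 23,600×1.6 + 457,000×32.2 + 11,600×3.3 = 37,760 + 14,715,400 + 38,280 = 14,791,440
volume = 23,600 + 457,000 + 11,600 = 492,200 m³
S = 14,791,440 / 492,200 = 30.0517 g/kg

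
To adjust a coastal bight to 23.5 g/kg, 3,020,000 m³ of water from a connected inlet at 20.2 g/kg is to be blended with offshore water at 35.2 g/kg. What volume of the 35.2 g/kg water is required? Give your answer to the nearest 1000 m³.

Salt balance: 3,020,000×20.2 + V×35.2 = (3,020,000+V)×23.5
61,004,000 + 35.2V = 70,970,000 + 23.5V
9,966,000 = 11.7V
V = 851,794.87 m³

852000 m³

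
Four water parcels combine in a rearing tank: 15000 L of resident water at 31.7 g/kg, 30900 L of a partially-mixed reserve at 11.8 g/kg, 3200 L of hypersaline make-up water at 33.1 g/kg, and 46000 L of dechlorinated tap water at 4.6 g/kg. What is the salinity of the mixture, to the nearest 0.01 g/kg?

12.17 g/kg

Weighted by volume,
salt = 15,000×31.7 + 30,900×11.8 + 3,200×33.1 + 46,000×4.6 = 475,500 + 364,620 + 105,920 + 211,600 = 1,157,640
volume = 15,000 + 30,900 + 3,200 + 46,000 = 95,100 L
S = 1,157,640 / 95,100 = 12.1729 g/kg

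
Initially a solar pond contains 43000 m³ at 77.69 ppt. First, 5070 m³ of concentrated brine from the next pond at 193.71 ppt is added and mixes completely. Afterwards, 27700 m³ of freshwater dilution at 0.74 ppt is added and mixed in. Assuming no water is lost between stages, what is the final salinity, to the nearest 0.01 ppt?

57.32 ppt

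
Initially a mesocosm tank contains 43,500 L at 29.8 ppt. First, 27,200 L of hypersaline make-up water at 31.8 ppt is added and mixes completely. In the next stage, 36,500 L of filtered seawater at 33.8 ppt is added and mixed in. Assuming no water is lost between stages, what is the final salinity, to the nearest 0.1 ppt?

By conservation of dissolved salt,
Initial salt = 43,500×29.8 = 1,296,300
After stage 1: salt = 1,296,300 + 27,200×31.8 = 2,161,260; volume = 70,700 L; S = 30.569 ppt
After stage 2: salt = 2,161,260 + 36,500×33.8 = 3,394,960; volume = 107,200 L
S = 3,394,960 / 107,200 = 31.6694 ppt

31.7 ppt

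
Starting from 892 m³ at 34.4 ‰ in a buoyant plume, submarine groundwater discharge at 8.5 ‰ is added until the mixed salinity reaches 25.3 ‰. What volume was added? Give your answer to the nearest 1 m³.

483 m³

Salt balance: 892×34.4 + V×8.5 = (892+V)×25.3
30,684.8 + 8.5V = 22,567.6 + 25.3V
8,117.2 = 16.8V
V = 483.17 m³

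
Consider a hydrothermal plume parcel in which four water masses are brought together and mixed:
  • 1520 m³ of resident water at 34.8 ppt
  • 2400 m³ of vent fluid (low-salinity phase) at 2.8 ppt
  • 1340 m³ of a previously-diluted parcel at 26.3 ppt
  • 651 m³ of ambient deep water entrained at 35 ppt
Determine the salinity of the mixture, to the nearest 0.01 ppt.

Weighted by volume,
salt = 1,520×34.8 + 2,400×2.8 + 1,340×26.3 + 651×35 = 52,896 + 6,720 + 35,242 + 22,785 = 117,643
volume = 1,520 + 2,400 + 1,340 + 651 = 5,911 m³
S = 117,643 / 5,911 = 19.9024 ppt

19.90 ppt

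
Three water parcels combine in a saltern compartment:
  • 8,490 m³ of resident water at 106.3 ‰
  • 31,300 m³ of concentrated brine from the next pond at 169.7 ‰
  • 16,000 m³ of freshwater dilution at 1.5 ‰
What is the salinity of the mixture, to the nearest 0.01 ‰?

Salt balance:
salt = 8,490×106.3 + 31,300×169.7 + 16,000×1.5 = 902,487 + 5,311,610 + 24,000 = 6,238,097
volume = 8,490 + 31,300 + 16,000 = 55,790 m³
S = 6,238,097 / 55,790 = 111.8139 ‰

111.81 ‰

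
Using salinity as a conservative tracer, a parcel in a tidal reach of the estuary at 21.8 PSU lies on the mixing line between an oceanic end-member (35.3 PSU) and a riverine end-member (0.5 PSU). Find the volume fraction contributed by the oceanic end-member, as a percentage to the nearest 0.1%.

61.2%

Let g be the oceanic fraction. Salt balance per unit volume:
g×35.3 + (1−g)×0.5 = 21.8
g = (21.8 − 0.5) / (35.3 − 0.5) = 21.3/34.8 = 0.6121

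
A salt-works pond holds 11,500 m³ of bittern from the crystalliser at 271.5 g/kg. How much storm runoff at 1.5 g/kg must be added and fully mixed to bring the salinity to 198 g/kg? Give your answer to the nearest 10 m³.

4300 m³

Salt balance: 11,500×271.5 + V×1.5 = (11,500+V)×198
3,122,250 + 1.5V = 2,277,000 + 198V
845,250 = 196.5V
V = 4,301.53 m³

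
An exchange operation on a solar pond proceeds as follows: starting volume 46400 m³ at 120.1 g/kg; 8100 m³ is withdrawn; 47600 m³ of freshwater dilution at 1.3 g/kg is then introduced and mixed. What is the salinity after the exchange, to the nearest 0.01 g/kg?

Remaining after removal: 38,300 m³ at 120.1 g/kg (salt = 4,599,830)
After addition: salt = 4,599,830 + 47,600×1.3 = 4,661,710; volume = 85,900 m³
S = 4,661,710 / 85,900 = 54.269 g/kg

54.27 g/kg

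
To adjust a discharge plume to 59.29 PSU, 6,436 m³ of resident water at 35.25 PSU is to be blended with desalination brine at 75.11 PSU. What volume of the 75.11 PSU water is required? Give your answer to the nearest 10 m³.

Salt balance: 6,436×35.25 + V×75.11 = (6,436+V)×59.29
226,869 + 75.11V = 381,590.44 + 59.29V
154,721.44 = 15.82V
V = 9,780.12 m³

9780 m³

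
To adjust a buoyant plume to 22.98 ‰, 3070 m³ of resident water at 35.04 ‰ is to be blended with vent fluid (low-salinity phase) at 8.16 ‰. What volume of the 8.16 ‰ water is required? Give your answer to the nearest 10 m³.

2500 m³

Salt balance: 3,070×35.04 + V×8.16 = (3,070+V)×22.98
107,572.8 + 8.16V = 70,548.6 + 22.98V
37,024.2 = 14.82V
V = 2,498.26 m³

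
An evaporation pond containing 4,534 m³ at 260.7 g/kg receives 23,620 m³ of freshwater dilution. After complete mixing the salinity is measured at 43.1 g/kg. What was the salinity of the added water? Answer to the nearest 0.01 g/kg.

1.33 g/kg

Salt balance: 4,534×260.7 + 23,620×S = 28,154×43.1
1,182,013.8 + 23,620·S = 1,213,437.4
S = (1,213,437.4 − 1,182,013.8) / 23,620 = 1.3304 g/kg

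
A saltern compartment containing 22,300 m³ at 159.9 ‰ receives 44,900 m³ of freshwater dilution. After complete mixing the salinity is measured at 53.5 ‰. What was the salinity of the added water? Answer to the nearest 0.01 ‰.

0.66 ‰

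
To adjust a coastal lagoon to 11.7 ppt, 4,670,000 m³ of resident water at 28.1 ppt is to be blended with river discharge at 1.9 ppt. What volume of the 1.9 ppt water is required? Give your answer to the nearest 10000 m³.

7820000 m³

Salt balance: 4,670,000×28.1 + V×1.9 = (4,670,000+V)×11.7
131,227,000 + 1.9V = 54,639,000 + 11.7V
76,588,000 = 9.8V
V = 7,815,102.04 m³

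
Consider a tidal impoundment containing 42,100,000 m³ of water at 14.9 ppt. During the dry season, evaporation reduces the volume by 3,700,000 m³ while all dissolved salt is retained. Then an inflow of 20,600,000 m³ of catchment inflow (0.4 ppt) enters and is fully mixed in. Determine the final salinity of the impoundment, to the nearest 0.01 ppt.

10.77 ppt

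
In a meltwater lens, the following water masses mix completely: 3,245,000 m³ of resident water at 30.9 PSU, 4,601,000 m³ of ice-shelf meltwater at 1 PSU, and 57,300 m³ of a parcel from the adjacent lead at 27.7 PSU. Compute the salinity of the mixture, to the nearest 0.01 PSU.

13.47 PSU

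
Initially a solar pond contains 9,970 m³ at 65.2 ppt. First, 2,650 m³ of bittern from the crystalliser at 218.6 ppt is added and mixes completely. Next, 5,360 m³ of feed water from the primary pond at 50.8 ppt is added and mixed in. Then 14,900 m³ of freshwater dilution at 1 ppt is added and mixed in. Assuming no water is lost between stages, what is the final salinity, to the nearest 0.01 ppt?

46.12 ppt

Total salt / total volume:
Initial salt = 9,970×65.2 = 650,044
After stage 1: salt = 650,044 + 2,650×218.6 = 1,229,334; volume = 12,620 m³; S = 97.412 ppt
After stage 2: salt = 1,229,334 + 5,360×50.8 = 1,501,622; volume = 17,980 m³; S = 83.516 ppt
After stage 3: salt = 1,501,622 + 14,900×1 = 1,516,522; volume = 32,880 m³
S = 1,516,522 / 32,880 = 46.1229 ppt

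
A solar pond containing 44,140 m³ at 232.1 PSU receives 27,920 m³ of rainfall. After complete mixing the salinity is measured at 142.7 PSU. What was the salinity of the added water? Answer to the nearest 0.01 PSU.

Salt balance: 44,140×232.1 + 27,920×S = 72,060×142.7
10,244,894 + 27,920·S = 10,282,962
S = (10,282,962 − 10,244,894) / 27,920 = 1.3635 PSU

1.36 PSU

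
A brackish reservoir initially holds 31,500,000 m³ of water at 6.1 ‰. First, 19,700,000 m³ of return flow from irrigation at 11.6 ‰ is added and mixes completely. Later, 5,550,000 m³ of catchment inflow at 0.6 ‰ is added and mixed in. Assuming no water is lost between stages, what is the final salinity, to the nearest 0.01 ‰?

Weighted by volume,
Initial salt = 31,500,000×6.1 = 192,150,000
After stage 1: salt = 192,150,000 + 19,700,000×11.6 = 420,670,000; volume = 51,200,000 m³; S = 8.216 ‰
After stage 2: salt = 420,670,000 + 5,550,000×0.6 = 424,000,000; volume = 56,750,000 m³
S = 424,000,000 / 56,750,000 = 7.4714 ‰

7.47 ‰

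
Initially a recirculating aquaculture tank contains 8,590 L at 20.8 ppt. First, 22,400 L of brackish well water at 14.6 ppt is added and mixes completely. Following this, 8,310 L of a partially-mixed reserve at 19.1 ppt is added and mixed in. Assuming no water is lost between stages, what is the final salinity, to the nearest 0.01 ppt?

By conservation of dissolved salt,
Initial salt = 8,590×20.8 = 178,672
After stage 1: salt = 178,672 + 22,400×14.6 = 505,712; volume = 30,990 L; S = 16.319 ppt
After stage 2: salt = 505,712 + 8,310×19.1 = 664,433; volume = 39,300 L
S = 664,433 / 39,300 = 16.9067 ppt

16.91 ppt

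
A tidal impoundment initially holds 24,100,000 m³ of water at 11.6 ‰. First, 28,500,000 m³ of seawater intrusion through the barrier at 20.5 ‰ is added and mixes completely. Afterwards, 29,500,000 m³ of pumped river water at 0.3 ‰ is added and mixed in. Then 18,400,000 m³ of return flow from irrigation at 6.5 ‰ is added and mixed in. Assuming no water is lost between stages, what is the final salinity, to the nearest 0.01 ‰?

9.87 ‰

Conserving salt mass:
Initial salt = 24,100,000×11.6 = 279,560,000
After stage 1: salt = 279,560,000 + 28,500,000×20.5 = 863,810,000; volume = 52,600,000 m³; S = 16.422 ‰
After stage 2: salt = 863,810,000 + 29,500,000×0.3 = 872,660,000; volume = 82,100,000 m³; S = 10.629 ‰
After stage 3: salt = 872,660,000 + 18,400,000×6.5 = 992,260,000; volume = 100,500,000 m³
S = 992,260,000 / 100,500,000 = 9.8732 ‰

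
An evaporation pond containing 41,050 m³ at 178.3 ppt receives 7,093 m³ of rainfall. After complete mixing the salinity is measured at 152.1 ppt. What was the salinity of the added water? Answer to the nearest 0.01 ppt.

0.47 ppt

Salt balance: 41,050×178.3 + 7,093×S = 48,143×152.1
7,319,215 + 7,093·S = 7,322,550.3
S = (7,322,550.3 − 7,319,215) / 7,093 = 0.4702 ppt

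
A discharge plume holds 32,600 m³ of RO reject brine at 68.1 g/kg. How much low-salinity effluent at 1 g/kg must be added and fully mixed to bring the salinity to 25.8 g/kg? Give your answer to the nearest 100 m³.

55600 m³

Salt balance: 32,600×68.1 + V×1 = (32,600+V)×25.8
2,220,060 + 1V = 841,080 + 25.8V
1,378,980 = 24.8V
V = 55,604.03 m³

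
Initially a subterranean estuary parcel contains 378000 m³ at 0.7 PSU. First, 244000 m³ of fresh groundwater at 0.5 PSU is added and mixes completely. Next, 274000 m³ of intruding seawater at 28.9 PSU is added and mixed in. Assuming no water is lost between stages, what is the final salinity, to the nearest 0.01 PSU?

9.27 PSU

By conservation of dissolved salt,
Initial salt = 378,000×0.7 = 264,600
After stage 1: salt = 264,600 + 244,000×0.5 = 386,600; volume = 622,000 m³; S = 0.622 PSU
After stage 2: salt = 386,600 + 274,000×28.9 = 8,305,200; volume = 896,000 m³
S = 8,305,200 / 896,000 = 9.2692 PSU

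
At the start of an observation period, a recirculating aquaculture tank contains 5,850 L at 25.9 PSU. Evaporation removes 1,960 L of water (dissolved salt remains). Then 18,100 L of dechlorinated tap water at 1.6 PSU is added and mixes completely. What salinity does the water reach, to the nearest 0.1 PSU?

After evaporation: salt = 5,850×25.9 = 151,515; volume = 5,850 − 1,960 = 3,890 L
After mixing: salt = 151,515 + 18,100×1.6 = 180,475; volume = 3,890 + 18,100 = 21,990 L
S = 180,475 / 21,990 = 8.2071 PSU

8.2 PSU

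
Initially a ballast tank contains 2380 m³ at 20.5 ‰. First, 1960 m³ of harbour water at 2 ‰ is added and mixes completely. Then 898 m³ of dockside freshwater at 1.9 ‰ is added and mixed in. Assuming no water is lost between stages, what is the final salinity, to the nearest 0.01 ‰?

10.39 ‰

Mass of salt is conserved:
Initial salt = 2,380×20.5 = 48,790
After stage 1: salt = 48,790 + 1,960×2 = 52,710; volume = 4,340 m³; S = 12.145 ‰
After stage 2: salt = 52,710 + 898×1.9 = 54,416.2; volume = 5,238 m³
S = 54,416.2 / 5,238 = 10.3887 ‰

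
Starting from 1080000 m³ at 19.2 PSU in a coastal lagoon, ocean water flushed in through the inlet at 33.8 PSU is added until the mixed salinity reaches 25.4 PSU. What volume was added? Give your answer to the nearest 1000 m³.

Salt balance: 1,080,000×19.2 + V×33.8 = (1,080,000+V)×25.4
20,736,000 + 33.8V = 27,432,000 + 25.4V
6,696,000 = 8.4V
V = 797,142.86 m³

797000 m³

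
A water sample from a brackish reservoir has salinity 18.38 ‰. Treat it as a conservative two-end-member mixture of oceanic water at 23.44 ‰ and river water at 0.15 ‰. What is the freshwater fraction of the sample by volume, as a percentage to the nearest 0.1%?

21.7%

Let f be the freshwater fraction. Salt balance per unit volume:
f×0.15 + (1−f)×23.44 = 18.38
f = (23.44 − 18.38) / (23.44 − 0.15) = 5.06/23.29 = 0.2173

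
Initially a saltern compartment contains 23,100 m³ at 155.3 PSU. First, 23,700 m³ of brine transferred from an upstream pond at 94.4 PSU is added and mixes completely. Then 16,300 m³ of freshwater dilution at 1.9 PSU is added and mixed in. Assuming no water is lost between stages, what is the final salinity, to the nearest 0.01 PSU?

92.80 PSU

Salt balance:
Initial salt = 23,100×155.3 = 3,587,430
After stage 1: salt = 3,587,430 + 23,700×94.4 = 5,824,710; volume = 46,800 m³; S = 124.46 PSU
After stage 2: salt = 5,824,710 + 16,300×1.9 = 5,855,680; volume = 63,100 m³
S = 5,855,680 / 63,100 = 92.8 PSU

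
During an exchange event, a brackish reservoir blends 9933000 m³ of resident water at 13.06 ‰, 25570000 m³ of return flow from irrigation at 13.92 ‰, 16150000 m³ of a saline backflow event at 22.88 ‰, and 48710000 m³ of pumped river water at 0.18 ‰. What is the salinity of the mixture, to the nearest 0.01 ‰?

8.61 ‰

Salt balance:
salt = 9,933,000×13.06 + 25,570,000×13.92 + 16,150,000×22.88 + 48,710,000×0.18 = 129,724,980 + 355,934,400 + 369,512,000 + 8,767,800 = 863,939,180
volume = 9,933,000 + 25,570,000 + 16,150,000 + 48,710,000 = 100,363,000 m³
S = 863,939,180 / 100,363,000 = 8.6081 ‰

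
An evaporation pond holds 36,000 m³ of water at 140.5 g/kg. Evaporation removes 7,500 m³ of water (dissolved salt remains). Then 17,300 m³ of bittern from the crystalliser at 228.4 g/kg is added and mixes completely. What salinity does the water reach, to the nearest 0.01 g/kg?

196.71 g/kg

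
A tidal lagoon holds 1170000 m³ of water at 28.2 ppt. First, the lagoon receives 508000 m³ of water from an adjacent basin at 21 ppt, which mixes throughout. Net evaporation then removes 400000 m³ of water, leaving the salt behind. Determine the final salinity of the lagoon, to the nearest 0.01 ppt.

34.16 ppt

After mixing: salt = 1,170,000×28.2 + 508,000×21 = 43,662,000; volume = 1,678,000 m³
After evaporation: salt unchanged = 43,662,000; volume = 1,678,000 − 400,000 = 1,278,000 m³
S = 43,662,000 / 1,278,000 = 34.1643 ppt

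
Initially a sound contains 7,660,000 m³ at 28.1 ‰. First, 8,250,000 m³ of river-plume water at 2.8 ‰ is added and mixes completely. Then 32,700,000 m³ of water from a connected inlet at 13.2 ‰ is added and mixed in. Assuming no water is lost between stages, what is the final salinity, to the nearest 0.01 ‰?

Mass of salt is conserved:
Initial salt = 7,660,000×28.1 = 215,246,000
After stage 1: salt = 215,246,000 + 8,250,000×2.8 = 238,346,000; volume = 15,910,000 m³; S = 14.981 ‰
After stage 2: salt = 238,346,000 + 32,700,000×13.2 = 669,986,000; volume = 48,610,000 m³
S = 669,986,000 / 48,610,000 = 13.7829 ‰

13.78 ‰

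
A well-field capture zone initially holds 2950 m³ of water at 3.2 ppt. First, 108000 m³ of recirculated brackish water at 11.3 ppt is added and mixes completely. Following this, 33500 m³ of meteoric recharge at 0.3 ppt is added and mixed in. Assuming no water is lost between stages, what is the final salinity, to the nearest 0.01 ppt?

8.58 ppt

Conserving salt mass:
Initial salt = 2,950×3.2 = 9,440
After stage 1: salt = 9,440 + 108,000×11.3 = 1,229,840; volume = 110,950 m³; S = 11.085 ppt
After stage 2: salt = 1,229,840 + 33,500×0.3 = 1,239,890; volume = 144,450 m³
S = 1,239,890 / 144,450 = 8.5835 ppt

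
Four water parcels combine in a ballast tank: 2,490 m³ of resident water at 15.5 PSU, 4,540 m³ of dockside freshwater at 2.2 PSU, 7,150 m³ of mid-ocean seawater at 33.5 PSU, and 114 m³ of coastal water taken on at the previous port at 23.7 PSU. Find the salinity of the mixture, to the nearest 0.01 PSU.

By conservation of dissolved salt,
salt = 2,490×15.5 + 4,540×2.2 + 7,150×33.5 + 114×23.7 = 38,595 + 9,988 + 239,525 + 2,701.8 = 290,809.8
volume = 2,490 + 4,540 + 7,150 + 114 = 14,294 m³
S = 290,809.8 / 14,294 = 20.3449 PSU

20.34 PSU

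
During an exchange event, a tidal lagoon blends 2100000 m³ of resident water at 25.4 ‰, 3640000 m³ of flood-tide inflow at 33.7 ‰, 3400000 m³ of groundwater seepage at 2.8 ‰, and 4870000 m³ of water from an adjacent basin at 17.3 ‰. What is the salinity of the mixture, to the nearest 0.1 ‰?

19.3 ‰

By conservation of dissolved salt,
salt = 2,100,000×25.4 + 3,640,000×33.7 + 3,400,000×2.8 + 4,870,000×17.3 = 53,340,000 + 122,668,000 + 9,520,000 + 84,251,000 = 269,779,000
volume = 2,100,000 + 3,640,000 + 3,400,000 + 4,870,000 = 14,010,000 m³
S = 269,779,000 / 14,010,000 = 19.256 ‰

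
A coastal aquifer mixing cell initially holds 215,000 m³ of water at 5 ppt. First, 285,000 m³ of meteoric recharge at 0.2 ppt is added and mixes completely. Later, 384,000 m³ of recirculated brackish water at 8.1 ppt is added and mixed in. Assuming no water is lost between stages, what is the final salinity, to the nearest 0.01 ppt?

4.80 ppt

Mass of salt is conserved:
Initial salt = 215,000×5 = 1,075,000
After stage 1: salt = 1,075,000 + 285,000×0.2 = 1,132,000; volume = 500,000 m³; S = 2.264 ppt
After stage 2: salt = 1,132,000 + 384,000×8.1 = 4,242,400; volume = 884,000 m³
S = 4,242,400 / 884,000 = 4.7991 ppt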